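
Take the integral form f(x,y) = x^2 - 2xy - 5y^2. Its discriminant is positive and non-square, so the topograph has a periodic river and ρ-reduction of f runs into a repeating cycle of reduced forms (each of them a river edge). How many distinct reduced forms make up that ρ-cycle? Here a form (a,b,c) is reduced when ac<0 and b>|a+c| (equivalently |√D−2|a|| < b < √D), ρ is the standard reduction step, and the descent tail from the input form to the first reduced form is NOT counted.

D = 24, ⌊√D⌋ = 4
descent: ρ → (-5,2,1)
descent: ρ → (1,4,-2)  [lands on river]
river: ρ → (-2,4,1)
ρ-cycle length = 2 (tail of 2 descent steps not counted)

2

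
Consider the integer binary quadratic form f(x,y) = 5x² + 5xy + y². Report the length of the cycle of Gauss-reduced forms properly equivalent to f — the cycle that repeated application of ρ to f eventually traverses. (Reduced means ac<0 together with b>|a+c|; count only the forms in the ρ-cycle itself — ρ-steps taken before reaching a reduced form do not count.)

D = 5, ⌊√D⌋ = 2
descent: ρ → (1,1,-1)  [lands on river]
river: ρ → (-1,1,1)
ρ-cycle length = 2 (tail of 1 descent step not counted)

2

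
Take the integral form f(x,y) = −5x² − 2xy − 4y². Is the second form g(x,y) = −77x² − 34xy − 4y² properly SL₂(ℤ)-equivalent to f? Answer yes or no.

D₁ = -76, D₂ = -76
f is negative-definite; reduce −f:
−f: flip: (5,2,4)→(4,-2,5)
−f: reduced (well bottom): (4,-2,5) with a≤c, −a<b≤a
flip sign back: reduced form of f is (-4,2,-5)
g is negative-definite; reduce −g:
−g: flip: (77,34,4)→(4,-34,77)
−g: translate: b→-2 (≡-34 mod 8), so (4,-34,77)→(4,-2,5)
−g: reduced (well bottom): (4,-2,5) with a≤c, −a<b≤a
flip sign back: reduced form of g is (-4,2,-5)
reduced forms (-4, 2, -5) vs (-4, 2, -5) ⇒ equivalent

yes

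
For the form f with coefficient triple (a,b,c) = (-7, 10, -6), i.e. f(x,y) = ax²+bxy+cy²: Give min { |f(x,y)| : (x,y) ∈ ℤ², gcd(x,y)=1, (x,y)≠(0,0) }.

translate: b→4 (≡-10 mod 14), so (7,-10,6)→(7,4,3)
flip: (7,4,3)→(3,-4,7)
translate: b→2 (≡-4 mod 6), so (3,-4,7)→(3,2,6)
reduced (well bottom): (3,2,6) with a≤c, −a<b≤a
well minimum |f| = |-3| = 3 (negative-definite)

3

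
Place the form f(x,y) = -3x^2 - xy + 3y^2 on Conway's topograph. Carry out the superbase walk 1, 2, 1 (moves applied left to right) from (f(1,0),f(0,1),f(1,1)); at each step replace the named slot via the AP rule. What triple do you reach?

start (-3,3,-1) = (f(1,0),f(0,1),f(1,1))
replace slot 1: 2·(3+(-1)) − (-3) = 7 → (7,3,-1)
replace slot 2: 2·(7+(-1)) − 3 = 9 → (7,9,-1)
replace slot 1: 2·(9+(-1)) − 7 = 9 → (9,9,-1)

9,9,-1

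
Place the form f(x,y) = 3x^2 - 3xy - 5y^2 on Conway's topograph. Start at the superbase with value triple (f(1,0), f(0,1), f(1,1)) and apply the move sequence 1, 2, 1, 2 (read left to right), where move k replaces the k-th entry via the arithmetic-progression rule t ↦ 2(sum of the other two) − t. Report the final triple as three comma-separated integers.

start (3,-5,-5) = (f(1,0),f(0,1),f(1,1))
replace slot 1: 2·((-5)+(-5)) − 3 = -23 → (-23,-5,-5)
replace slot 2: 2·((-23)+(-5)) − (-5) = -51 → (-23,-51,-5)
replace slot 1: 2·((-51)+(-5)) − (-23) = -89 → (-89,-51,-5)
replace slot 2: 2·((-89)+(-5)) − (-51) = -137 → (-89,-137,-5)

-89,-137,-5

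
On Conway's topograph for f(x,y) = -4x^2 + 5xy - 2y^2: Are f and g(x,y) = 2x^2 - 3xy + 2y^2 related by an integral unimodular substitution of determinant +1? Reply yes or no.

D₁ = -7, D₂ = -7
f is negative-definite; reduce −f:
−f: translate: b→3 (≡-5 mod 8), so (4,-5,2)→(4,3,1)
−f: flip: (4,3,1)→(1,-3,4)
−f: translate: b→1 (≡-3 mod 2), so (1,-3,4)→(1,1,2)
−f: reduced (well bottom): (1,1,2) with a≤c, −a<b≤a
flip sign back: reduced form of f is (-1,-1,-2)
g: translate: b→1 (≡-3 mod 4), so (2,-3,2)→(2,1,1)
g: flip: (2,1,1)→(1,-1,2)
g: translate: b→1 (≡-1 mod 2), so (1,-1,2)→(1,1,2)
g: reduced (well bottom): (1,1,2) with a≤c, −a<b≤a
reduced forms (-1, -1, -2) vs (1, 1, 2) ⇒ inequivalent

no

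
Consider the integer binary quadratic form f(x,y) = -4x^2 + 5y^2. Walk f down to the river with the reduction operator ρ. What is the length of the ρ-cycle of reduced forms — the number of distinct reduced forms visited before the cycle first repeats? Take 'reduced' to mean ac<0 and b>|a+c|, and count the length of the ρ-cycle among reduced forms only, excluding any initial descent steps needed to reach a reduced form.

D = 80, ⌊√D⌋ = 8
descent: ρ → (5,0,-4)
descent: ρ → (-4,8,1)  [lands on river]
river: ρ → (1,8,-4)
ρ-cycle length = 2 (tail of 2 descent steps not counted)

2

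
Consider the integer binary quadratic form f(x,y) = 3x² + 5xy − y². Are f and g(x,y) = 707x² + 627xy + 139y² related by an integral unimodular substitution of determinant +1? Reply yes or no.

D₁ = 37, D₂ = 37
river cycle of f (length 6): (-1, 5, 3), (3, 1, -3), (-3, 5, 1), (1, 5, -3), (-3, 1, 3), (3, 5, -1)
river cycle of g (length 6): (-1, 5, 3), (3, 1, -3), (-3, 5, 1), (1, 5, -3), (-3, 1, 3), (3, 5, -1)
cycles coincide ⇒ equivalent

yes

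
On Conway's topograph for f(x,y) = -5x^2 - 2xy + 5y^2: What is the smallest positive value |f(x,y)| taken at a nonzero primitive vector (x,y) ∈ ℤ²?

descent: ρ → (5,2,-5)  [lands on river]
river: ρ → (-5,8,2)
river: ρ → (2,8,-5)
river: ρ → (-5,2,5)
river: ρ → (5,8,-2)
river: ρ → (-2,8,5)
closes: descent 1, river 6
min |a| on river = 2

2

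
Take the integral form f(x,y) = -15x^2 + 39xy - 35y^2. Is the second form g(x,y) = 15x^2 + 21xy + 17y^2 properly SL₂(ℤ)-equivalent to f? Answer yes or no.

D₁ = -579, D₂ = -579
f is negative-definite; reduce −f:
−f: translate: b→-9 (≡-39 mod 30), so (15,-39,35)→(15,-9,11)
−f: flip: (15,-9,11)→(11,9,15)
−f: reduced (well bottom): (11,9,15) with a≤c, −a<b≤a
flip sign back: reduced form of f is (-11,-9,-15)
g: translate: b→-9 (≡21 mod 30), so (15,21,17)→(15,-9,11)
g: flip: (15,-9,11)→(11,9,15)
g: reduced (well bottom): (11,9,15) with a≤c, −a<b≤a
reduced forms (-11, -9, -15) vs (11, 9, 15) ⇒ inequivalent

no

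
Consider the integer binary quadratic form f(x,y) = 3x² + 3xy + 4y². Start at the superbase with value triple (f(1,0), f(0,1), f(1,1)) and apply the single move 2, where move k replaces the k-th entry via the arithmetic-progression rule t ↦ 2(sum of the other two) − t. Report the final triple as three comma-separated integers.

start (3,4,10) = (f(1,0),f(0,1),f(1,1))
replace slot 2: 2·(3+10) − 4 = 22 → (3,22,10)

3,22,10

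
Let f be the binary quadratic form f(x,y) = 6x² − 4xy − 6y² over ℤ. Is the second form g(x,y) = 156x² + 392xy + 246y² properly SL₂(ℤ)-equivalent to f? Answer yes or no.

D₁ = 160, D₂ = 160
river cycle of f (length 6): (-6, 4, 6), (6, 8, -4), (-4, 8, 6), (6, 4, -6), (-6, 8, 4), (4, 8, -6)
river cycle of g (length 6): (-4, 8, 6), (6, 4, -6), (-6, 8, 4), (4, 8, -6), (-6, 4, 6), (6, 8, -4)
cycles coincide ⇒ equivalent

yes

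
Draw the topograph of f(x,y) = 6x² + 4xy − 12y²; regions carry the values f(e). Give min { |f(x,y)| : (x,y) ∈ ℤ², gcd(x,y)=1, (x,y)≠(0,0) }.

descent: ρ → (-12,-4,6)
descent: ρ → (6,16,-2)  [lands on river]
river: ρ → (-2,16,6)
river: ρ → (6,8,-10)
river: ρ → (-10,12,4)
river: ρ → (4,12,-10)
river: ρ → (-10,8,6)
closes: descent 2, river 6
min |a| on river = 2

2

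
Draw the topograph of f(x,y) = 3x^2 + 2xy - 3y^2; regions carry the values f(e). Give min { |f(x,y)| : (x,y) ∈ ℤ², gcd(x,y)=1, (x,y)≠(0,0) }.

river: ρ → (-3,4,2)
river: ρ → (2,4,-3)
river: ρ → (-3,2,3)
river: ρ → (3,4,-2)
river: ρ → (-2,4,3)
river: ρ → (3,2,-3)
closes: descent 0, river 6
min |a| on river = 2

2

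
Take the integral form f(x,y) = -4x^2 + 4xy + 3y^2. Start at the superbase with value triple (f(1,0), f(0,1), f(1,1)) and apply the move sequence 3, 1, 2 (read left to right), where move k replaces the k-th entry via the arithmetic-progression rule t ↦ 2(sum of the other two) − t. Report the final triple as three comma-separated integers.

start (-4,3,3) = (f(1,0),f(0,1),f(1,1))
replace slot 3: 2·((-4)+3) − 3 = -5 → (-4,3,-5)
replace slot 1: 2·(3+(-5)) − (-4) = 0 → (0,3,-5)
replace slot 2: 2·(0+(-5)) − 3 = -13 → (0,-13,-5)

0,-13,-5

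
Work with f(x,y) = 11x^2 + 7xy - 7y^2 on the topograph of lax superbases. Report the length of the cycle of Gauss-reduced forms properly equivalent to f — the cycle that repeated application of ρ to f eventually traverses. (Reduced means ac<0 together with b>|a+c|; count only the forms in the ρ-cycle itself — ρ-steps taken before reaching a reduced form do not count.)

D = 357, ⌊√D⌋ = 18
river: ρ → (-7,7,11)
river: ρ → (11,15,-3)
river: ρ → (-3,15,11)
river: ρ → (11,7,-7)
ρ-cycle length = 4 (tail of 0 descent steps not counted)

4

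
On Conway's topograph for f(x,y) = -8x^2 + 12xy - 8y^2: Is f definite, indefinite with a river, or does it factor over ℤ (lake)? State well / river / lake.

D = b²−4ac = 12² − 4·(-8)·(-8) = -112
D < 0 ⇒ definite ⇒ every region one sign ⇒ single well

well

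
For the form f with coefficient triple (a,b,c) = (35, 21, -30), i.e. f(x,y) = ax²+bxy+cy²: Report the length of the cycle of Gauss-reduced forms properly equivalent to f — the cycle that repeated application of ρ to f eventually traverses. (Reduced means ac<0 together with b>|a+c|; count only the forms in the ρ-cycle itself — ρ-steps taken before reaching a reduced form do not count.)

D = 4641, ⌊√D⌋ = 68
river: ρ → (-30,39,26)
river: ρ → (26,65,-4)
river: ρ → (-4,63,42)
river: ρ → (42,21,-25)
river: ρ → (-25,29,38)
river: ρ → (38,47,-16)
river: ρ → (-16,49,35)
river: ρ → (35,21,-30)
ρ-cycle length = 8 (tail of 0 descent steps not counted)

8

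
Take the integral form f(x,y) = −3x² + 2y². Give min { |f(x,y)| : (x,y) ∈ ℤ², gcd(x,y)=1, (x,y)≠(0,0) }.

descent: ρ → (2,4,-1)  [lands on river]
river: ρ → (-1,4,2)
closes: descent 1, river 2
min |a| on river = 1

1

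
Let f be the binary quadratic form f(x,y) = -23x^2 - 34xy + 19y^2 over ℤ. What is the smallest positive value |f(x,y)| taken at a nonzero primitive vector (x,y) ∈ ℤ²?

descent: ρ → (19,34,-23)  [lands on river]
river: ρ → (-23,12,30)
river: ρ → (30,48,-5)
river: ρ → (-5,52,10)
river: ρ → (10,48,-15)
river: ρ → (-15,42,19)
closes: descent 1, river 6
min |a| on river = 5

5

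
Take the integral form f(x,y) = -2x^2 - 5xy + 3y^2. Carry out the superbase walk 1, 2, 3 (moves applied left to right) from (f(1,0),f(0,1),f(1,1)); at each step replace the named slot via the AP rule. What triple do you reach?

start (-2,3,-4) = (f(1,0),f(0,1),f(1,1))
replace slot 1: 2·(3+(-4)) − (-2) = 0 → (0,3,-4)
replace slot 2: 2·(0+(-4)) − 3 = -11 → (0,-11,-4)
replace slot 3: 2·(0+(-11)) − (-4) = -18 → (0,-11,-18)

0,-11,-18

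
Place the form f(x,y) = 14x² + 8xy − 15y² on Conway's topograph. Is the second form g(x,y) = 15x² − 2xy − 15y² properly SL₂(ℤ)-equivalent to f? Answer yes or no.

D₁ = 904, D₂ = 904
river cycle of f (length 10): (-15, 22, 7), (7, 20, -18), (-18, 16, 9), (9, 20, -14), (-14, 8, 15), (15, 22, -7), (-7, 20, 18), (18, 16, -9), (-9, 20, 14), (14, 8, -15)
river cycle of g (length 6): (-15, 2, 15), (15, 28, -2), (-2, 28, 15), (15, 2, -15), (-15, 28, 2), (2, 28, -15)
cycles differ ⇒ inequivalent

no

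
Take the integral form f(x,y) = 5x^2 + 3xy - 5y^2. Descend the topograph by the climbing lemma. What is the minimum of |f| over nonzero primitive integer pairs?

river: ρ → (-5,7,3)
river: ρ → (3,5,-7)
river: ρ → (-7,9,1)
river: ρ → (1,9,-7)
river: ρ → (-7,5,3)
river: ρ → (3,7,-5)
river: ρ → (-5,3,5)
river: ρ → (5,7,-3)
river: ρ → (-3,5,7)
river: ρ → (7,9,-1)
river: ρ → (-1,9,7)
river: ρ → (7,5,-3)
river: ρ → (-3,7,5)
river: ρ → (5,3,-5)
closes: descent 0, river 14
min |a| on river = 1

1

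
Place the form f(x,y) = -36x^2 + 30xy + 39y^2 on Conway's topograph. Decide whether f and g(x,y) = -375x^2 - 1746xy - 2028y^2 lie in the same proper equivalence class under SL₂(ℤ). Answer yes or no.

D₁ = 6516, D₂ = 6516
river cycle of f (length 42): (39, 48, -27), (-27, 60, 27), (27, 48, -39), (-39, 30, 36), (36, 42, -33), (-33, 24, 45), (45, 66, -12), (-12, 78, 9), (9, 66, -60), (-60, 54, 15), … (32 more)
river cycle of g (length 42): (-36, 30, 39), (39, 48, -27), (-27, 60, 27), (27, 48, -39), (-39, 30, 36), (36, 42, -33), (-33, 24, 45), (45, 66, -12), (-12, 78, 9), (9, 66, -60), … (32 more)
cycles coincide ⇒ equivalent

yes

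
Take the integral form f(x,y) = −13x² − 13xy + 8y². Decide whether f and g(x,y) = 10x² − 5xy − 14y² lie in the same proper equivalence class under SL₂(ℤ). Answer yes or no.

D₁ = 585, D₂ = 585
river cycle of f (length 10): (8, 13, -13), (-13, 13, 8), (8, 19, -7), (-7, 23, 2), (2, 21, -18), (-18, 15, 5), (5, 15, -18), (-18, 21, 2), (2, 23, -7), (-7, 19, 8)
river cycle of g (length 12): (-14, 5, 10), (10, 15, -9), (-9, 21, 4), (4, 19, -14), (-14, 9, 9), (9, 9, -14), (-14, 19, 4), (4, 21, -9), (-9, 15, 10), (10, 5, -14), … (2 more)
cycles differ ⇒ inequivalent

no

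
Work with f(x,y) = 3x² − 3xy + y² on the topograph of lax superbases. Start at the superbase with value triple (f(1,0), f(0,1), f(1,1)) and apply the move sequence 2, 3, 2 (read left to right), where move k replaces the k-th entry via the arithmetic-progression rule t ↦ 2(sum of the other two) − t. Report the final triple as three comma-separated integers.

start (3,1,1) = (f(1,0),f(0,1),f(1,1))
replace slot 2: 2·(3+1) − 1 = 7 → (3,7,1)
replace slot 3: 2·(3+7) − 1 = 19 → (3,7,19)
replace slot 2: 2·(3+19) − 7 = 37 → (3,37,19)

3,37,19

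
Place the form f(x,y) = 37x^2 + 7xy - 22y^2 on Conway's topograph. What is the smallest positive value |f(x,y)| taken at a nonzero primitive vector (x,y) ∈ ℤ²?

descent: ρ → (-22,37,22)  [lands on river]
river: ρ → (22,51,-8)
river: ρ → (-8,45,40)
river: ρ → (40,35,-13)
river: ρ → (-13,43,28)
river: ρ → (28,13,-28)
river: ρ → (-28,43,13)
river: ρ → (13,35,-40)
river: ρ → (-40,45,8)
river: ρ → (8,51,-22)
closes: descent 1, river 10
min |a| on river = 8

8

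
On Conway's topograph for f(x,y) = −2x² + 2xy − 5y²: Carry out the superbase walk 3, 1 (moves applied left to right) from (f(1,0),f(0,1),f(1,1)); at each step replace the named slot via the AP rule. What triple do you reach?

start (-2,-5,-5) = (f(1,0),f(0,1),f(1,1))
replace slot 3: 2·((-2)+(-5)) − (-5) = -9 → (-2,-5,-9)
replace slot 1: 2·((-5)+(-9)) − (-2) = -26 → (-26,-5,-9)

-26,-5,-9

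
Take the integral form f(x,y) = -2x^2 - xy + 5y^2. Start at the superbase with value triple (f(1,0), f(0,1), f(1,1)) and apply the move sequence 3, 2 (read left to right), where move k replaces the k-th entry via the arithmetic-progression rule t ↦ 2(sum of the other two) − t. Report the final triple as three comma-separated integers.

start (-2,5,2) = (f(1,0),f(0,1),f(1,1))
replace slot 3: 2·((-2)+5) − 2 = 4 → (-2,5,4)
replace slot 2: 2·((-2)+4) − 5 = -1 → (-2,-1,4)

-2,-1,4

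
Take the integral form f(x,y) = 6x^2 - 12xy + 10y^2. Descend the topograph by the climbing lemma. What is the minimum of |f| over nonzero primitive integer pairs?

translate: b→0 (≡-12 mod 12), so (6,-12,10)→(6,0,4)
flip: (6,0,4)→(4,0,6)
reduced (well bottom): (4,0,6) with a≤c, −a<b≤a
well minimum = a = 4

4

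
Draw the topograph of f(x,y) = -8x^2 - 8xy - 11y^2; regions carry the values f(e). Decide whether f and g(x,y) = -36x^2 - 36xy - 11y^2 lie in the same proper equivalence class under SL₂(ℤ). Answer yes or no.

D₁ = -288, D₂ = -288
f is negative-definite; reduce −f:
−f: reduced (well bottom): (8,8,11) with a≤c, −a<b≤a
flip sign back: reduced form of f is (-8,-8,-11)
g is negative-definite; reduce −g:
−g: flip: (36,36,11)→(11,-36,36)
−g: translate: b→8 (≡-36 mod 22), so (11,-36,36)→(11,8,8)
−g: flip: (11,8,8)→(8,-8,11)
−g: translate: b→8 (≡-8 mod 16), so (8,-8,11)→(8,8,11)
−g: reduced (well bottom): (8,8,11) with a≤c, −a<b≤a
flip sign back: reduced form of g is (-8,-8,-11)
reduced forms (-8, -8, -11) vs (-8, -8, -11) ⇒ equivalent

yes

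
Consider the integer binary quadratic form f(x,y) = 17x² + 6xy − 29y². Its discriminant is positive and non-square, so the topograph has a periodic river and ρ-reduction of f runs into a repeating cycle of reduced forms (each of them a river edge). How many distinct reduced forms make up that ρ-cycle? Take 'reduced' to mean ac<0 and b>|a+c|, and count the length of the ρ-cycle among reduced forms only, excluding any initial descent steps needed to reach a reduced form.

D = 2008, ⌊√D⌋ = 44
descent: ρ → (-29,-6,17)
descent: ρ → (17,40,-6)  [lands on river]
river: ρ → (-6,44,3)
river: ρ → (3,40,-34)
river: ρ → (-34,28,9)
river: ρ → (9,44,-2)
river: ρ → (-2,44,9)
river: ρ → (9,28,-34)
river: ρ → (-34,40,3)
river: ρ → (3,44,-6)
river: ρ → (-6,40,17)
river: ρ → (17,28,-18)
river: ρ → (-18,44,1)
river: ρ → (1,44,-18)
river: ρ → (-18,28,17)
ρ-cycle length = 14 (tail of 2 descent steps not counted)

14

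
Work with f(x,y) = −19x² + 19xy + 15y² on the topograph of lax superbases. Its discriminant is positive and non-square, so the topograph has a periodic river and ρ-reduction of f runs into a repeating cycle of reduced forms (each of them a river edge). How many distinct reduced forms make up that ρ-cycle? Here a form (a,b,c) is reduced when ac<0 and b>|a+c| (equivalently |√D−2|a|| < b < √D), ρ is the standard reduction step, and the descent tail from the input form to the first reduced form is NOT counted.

D = 1501, ⌊√D⌋ = 38
river: ρ → (15,11,-23)
river: ρ → (-23,35,3)
river: ρ → (3,37,-11)
river: ρ → (-11,29,15)
river: ρ → (15,31,-9)
river: ρ → (-9,23,27)
river: ρ → (27,31,-5)
river: ρ → (-5,29,33)
river: ρ → (33,37,-1)
river: ρ → (-1,37,33)
river: ρ → (33,29,-5)
river: ρ → (-5,31,27)
river: ρ → (27,23,-9)
river: ρ → (-9,31,15)
river: ρ → (15,29,-11)
river: ρ → (-11,37,3)
river: ρ → (3,35,-23)
river: ρ → (-23,11,15)
river: ρ → (15,19,-19)
river: ρ → (-19,19,15)
ρ-cycle length = 20 (tail of 0 descent steps not counted)

20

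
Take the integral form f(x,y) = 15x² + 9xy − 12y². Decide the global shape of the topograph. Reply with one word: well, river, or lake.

D = b²−4ac = 9² − 4·15·(-12) = 801
D > 0 non-square ⇒ indefinite ⇒ periodic river

river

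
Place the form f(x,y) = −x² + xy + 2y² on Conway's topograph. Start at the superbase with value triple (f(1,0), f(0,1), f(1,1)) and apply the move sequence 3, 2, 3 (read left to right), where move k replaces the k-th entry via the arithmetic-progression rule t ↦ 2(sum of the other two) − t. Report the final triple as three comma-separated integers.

start (-1,2,2) = (f(1,0),f(0,1),f(1,1))
replace slot 3: 2·((-1)+2) − 2 = 0 → (-1,2,0)
replace slot 2: 2·((-1)+0) − 2 = -4 → (-1,-4,0)
replace slot 3: 2·((-1)+(-4)) − 0 = -10 → (-1,-4,-10)

-1,-4,-10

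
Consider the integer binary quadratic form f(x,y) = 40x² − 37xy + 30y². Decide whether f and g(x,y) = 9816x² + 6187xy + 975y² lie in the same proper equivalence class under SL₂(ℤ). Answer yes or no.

D₁ = -3431, D₂ = -3431
f: flip: (40,-37,30)→(30,37,40)
f: translate: b→-23 (≡37 mod 60), so (30,37,40)→(30,-23,33)
f: reduced (well bottom): (30,-23,33) with a≤c, −a<b≤a
g: flip: (9816,6187,975)→(975,-6187,9816)
g: translate: b→-337 (≡-6187 mod 1950), so (975,-6187,9816)→(975,-337,30)
g: flip: (975,-337,30)→(30,337,975)
g: translate: b→-23 (≡337 mod 60), so (30,337,975)→(30,-23,33)
g: reduced (well bottom): (30,-23,33) with a≤c, −a<b≤a
reduced forms (30, -23, 33) vs (30, -23, 33) ⇒ equivalent

yes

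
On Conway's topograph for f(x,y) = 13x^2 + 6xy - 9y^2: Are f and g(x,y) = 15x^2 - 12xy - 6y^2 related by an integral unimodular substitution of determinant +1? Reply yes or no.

D₁ = 504, D₂ = 504
river cycle of f (length 10): (-9, 12, 10), (10, 8, -11), (-11, 14, 7), (7, 14, -11), (-11, 8, 10), (10, 12, -9), (-9, 6, 13), (13, 20, -2), (-2, 20, 13), (13, 6, -9)
river cycle of g (length 4): (-6, 12, 15), (15, 18, -3), (-3, 18, 15), (15, 12, -6)
cycles differ ⇒ inequivalent

no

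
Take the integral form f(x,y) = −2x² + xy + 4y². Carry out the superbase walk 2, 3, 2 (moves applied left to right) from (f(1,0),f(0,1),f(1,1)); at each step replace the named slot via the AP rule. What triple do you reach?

start (-2,4,3) = (f(1,0),f(0,1),f(1,1))
replace slot 2: 2·((-2)+3) − 4 = -2 → (-2,-2,3)
replace slot 3: 2·((-2)+(-2)) − 3 = -11 → (-2,-2,-11)
replace slot 2: 2·((-2)+(-11)) − (-2) = -24 → (-2,-24,-11)

-2,-24,-11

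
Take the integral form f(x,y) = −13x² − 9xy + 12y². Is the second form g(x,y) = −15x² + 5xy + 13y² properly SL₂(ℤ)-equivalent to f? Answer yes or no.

D₁ = 705, D₂ = 805
discriminants differ ⇒ not SL₂(ℤ)-equivalent

no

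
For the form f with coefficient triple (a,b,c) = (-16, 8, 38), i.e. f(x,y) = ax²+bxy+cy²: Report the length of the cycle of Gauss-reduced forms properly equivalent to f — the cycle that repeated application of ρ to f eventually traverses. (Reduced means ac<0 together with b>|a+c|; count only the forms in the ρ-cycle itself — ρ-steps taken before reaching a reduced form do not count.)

D = 2496, ⌊√D⌋ = 49
descent: ρ → (38,-8,-16)
descent: ρ → (-16,40,14)  [lands on river]
river: ρ → (14,44,-10)
river: ρ → (-10,36,30)
river: ρ → (30,24,-16)
ρ-cycle length = 4 (tail of 2 descent steps not counted)

4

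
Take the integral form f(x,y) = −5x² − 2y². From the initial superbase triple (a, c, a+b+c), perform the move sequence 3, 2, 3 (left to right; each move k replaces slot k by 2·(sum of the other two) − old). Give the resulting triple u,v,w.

start (-5,-2,-7) = (f(1,0),f(0,1),f(1,1))
replace slot 3: 2·((-5)+(-2)) − (-7) = -7 → (-5,-2,-7)
replace slot 2: 2·((-5)+(-7)) − (-2) = -22 → (-5,-22,-7)
replace slot 3: 2·((-5)+(-22)) − (-7) = -47 → (-5,-22,-47)

-5,-22,-47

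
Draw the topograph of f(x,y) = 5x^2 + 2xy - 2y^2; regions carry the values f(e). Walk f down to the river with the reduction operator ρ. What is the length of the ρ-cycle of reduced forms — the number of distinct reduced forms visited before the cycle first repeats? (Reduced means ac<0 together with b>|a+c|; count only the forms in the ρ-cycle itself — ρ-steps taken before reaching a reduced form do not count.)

D = 44, ⌊√D⌋ = 6
descent: ρ → (-2,6,1)  [lands on river]
river: ρ → (1,6,-2)
ρ-cycle length = 2 (tail of 1 descent step not counted)

2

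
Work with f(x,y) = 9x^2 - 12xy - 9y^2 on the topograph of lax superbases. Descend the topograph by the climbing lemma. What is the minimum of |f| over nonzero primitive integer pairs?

descent: ρ → (-9,12,9)  [lands on river]
river: ρ → (9,6,-12)
river: ρ → (-12,18,3)
river: ρ → (3,18,-12)
river: ρ → (-12,6,9)
river: ρ → (9,12,-9)
river: ρ → (-9,6,12)
river: ρ → (12,18,-3)
river: ρ → (-3,18,12)
river: ρ → (12,6,-9)
closes: descent 1, river 10
min |a| on river = 3

3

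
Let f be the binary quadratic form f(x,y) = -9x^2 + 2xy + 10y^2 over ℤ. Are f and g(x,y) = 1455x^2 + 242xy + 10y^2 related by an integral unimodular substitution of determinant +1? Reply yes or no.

D₁ = 364, D₂ = 364
river cycle of f (length 8): (10, 18, -1), (-1, 18, 10), (10, 2, -9), (-9, 16, 3), (3, 14, -14), (-14, 14, 3), (3, 16, -9), (-9, 2, 10)
river cycle of g (length 8): (10, 18, -1), (-1, 18, 10), (10, 2, -9), (-9, 16, 3), (3, 14, -14), (-14, 14, 3), (3, 16, -9), (-9, 2, 10)
cycles coincide ⇒ equivalent

yes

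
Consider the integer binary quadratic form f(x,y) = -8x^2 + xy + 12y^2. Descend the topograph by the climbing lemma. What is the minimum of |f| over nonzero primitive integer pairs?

descent: ρ → (12,-1,-8)
descent: ρ → (-8,17,3)  [lands on river]
river: ρ → (3,19,-2)
river: ρ → (-2,17,12)
river: ρ → (12,7,-7)
river: ρ → (-7,7,12)
river: ρ → (12,17,-2)
river: ρ → (-2,19,3)
river: ρ → (3,17,-8)
river: ρ → (-8,15,5)
river: ρ → (5,15,-8)
closes: descent 2, river 10
min |a| on river = 2

2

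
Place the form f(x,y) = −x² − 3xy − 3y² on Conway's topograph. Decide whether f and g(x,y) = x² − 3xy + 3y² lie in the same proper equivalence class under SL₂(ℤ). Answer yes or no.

D₁ = -3, D₂ = -3
f is negative-definite; reduce −f:
−f: translate: b→1 (≡3 mod 2), so (1,3,3)→(1,1,1)
−f: reduced (well bottom): (1,1,1) with a≤c, −a<b≤a
flip sign back: reduced form of f is (-1,-1,-1)
g: translate: b→1 (≡-3 mod 2), so (1,-3,3)→(1,1,1)
g: reduced (well bottom): (1,1,1) with a≤c, −a<b≤a
reduced forms (-1, -1, -1) vs (1, 1, 1) ⇒ inequivalent

no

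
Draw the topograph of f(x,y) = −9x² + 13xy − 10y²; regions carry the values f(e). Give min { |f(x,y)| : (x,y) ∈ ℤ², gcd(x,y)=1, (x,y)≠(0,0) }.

translate: b→5 (≡-13 mod 18), so (9,-13,10)→(9,5,6)
flip: (9,5,6)→(6,-5,9)
reduced (well bottom): (6,-5,9) with a≤c, −a<b≤a
well minimum |f| = |-6| = 6 (negative-definite)

6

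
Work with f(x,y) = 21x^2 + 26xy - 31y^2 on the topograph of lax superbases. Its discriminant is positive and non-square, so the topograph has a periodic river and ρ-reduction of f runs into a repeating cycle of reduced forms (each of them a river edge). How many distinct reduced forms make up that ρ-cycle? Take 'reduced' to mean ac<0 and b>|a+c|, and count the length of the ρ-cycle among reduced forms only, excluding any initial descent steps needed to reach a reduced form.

D = 3280, ⌊√D⌋ = 57
river: ρ → (-31,36,16)
river: ρ → (16,28,-39)
river: ρ → (-39,50,5)
river: ρ → (5,50,-39)
river: ρ → (-39,28,16)
river: ρ → (16,36,-31)
river: ρ → (-31,26,21)
river: ρ → (21,16,-36)
river: ρ → (-36,56,1)
river: ρ → (1,56,-36)
river: ρ → (-36,16,21)
river: ρ → (21,26,-31)
ρ-cycle length = 12 (tail of 0 descent steps not counted)

12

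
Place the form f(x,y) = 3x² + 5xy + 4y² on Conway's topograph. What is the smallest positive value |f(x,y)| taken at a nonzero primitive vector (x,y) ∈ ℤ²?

translate: b→-1 (≡5 mod 6), so (3,5,4)→(3,-1,2)
flip: (3,-1,2)→(2,1,3)
reduced (well bottom): (2,1,3) with a≤c, −a<b≤a
well minimum = a = 2

2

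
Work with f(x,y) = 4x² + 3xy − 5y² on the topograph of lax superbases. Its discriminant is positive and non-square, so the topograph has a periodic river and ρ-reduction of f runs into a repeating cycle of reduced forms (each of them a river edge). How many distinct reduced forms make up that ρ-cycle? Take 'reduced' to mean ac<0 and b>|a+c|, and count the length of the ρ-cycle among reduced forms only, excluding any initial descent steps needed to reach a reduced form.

D = 89, ⌊√D⌋ = 9
river: ρ → (-5,7,2)
river: ρ → (2,9,-1)
river: ρ → (-1,9,2)
river: ρ → (2,7,-5)
river: ρ → (-5,3,4)
river: ρ → (4,5,-4)
river: ρ → (-4,3,5)
river: ρ → (5,7,-2)
river: ρ → (-2,9,1)
river: ρ → (1,9,-2)
river: ρ → (-2,7,5)
river: ρ → (5,3,-4)
river: ρ → (-4,5,4)
river: ρ → (4,3,-5)
ρ-cycle length = 14 (tail of 0 descent steps not counted)

14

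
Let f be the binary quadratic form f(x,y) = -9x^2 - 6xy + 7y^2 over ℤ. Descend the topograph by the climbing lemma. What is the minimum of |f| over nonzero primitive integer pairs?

descent: ρ → (7,6,-9)  [lands on river]
river: ρ → (-9,12,4)
river: ρ → (4,12,-9)
river: ρ → (-9,6,7)
river: ρ → (7,8,-8)
river: ρ → (-8,8,7)
closes: descent 1, river 6
min |a| on river = 4

4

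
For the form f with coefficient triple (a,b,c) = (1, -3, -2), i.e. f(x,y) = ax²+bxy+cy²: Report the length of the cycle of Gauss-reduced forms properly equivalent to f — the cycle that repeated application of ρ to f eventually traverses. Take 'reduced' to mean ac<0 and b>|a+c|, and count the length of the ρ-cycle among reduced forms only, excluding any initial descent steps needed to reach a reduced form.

D = 17, ⌊√D⌋ = 4
descent: ρ → (-2,3,1)  [lands on river]
river: ρ → (1,3,-2)
river: ρ → (-2,1,2)
river: ρ → (2,3,-1)
river: ρ → (-1,3,2)
river: ρ → (2,1,-2)
ρ-cycle length = 6 (tail of 1 descent step not counted)

6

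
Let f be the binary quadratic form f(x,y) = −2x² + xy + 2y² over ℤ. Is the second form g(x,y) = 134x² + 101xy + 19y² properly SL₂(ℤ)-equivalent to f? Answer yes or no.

D₁ = 17, D₂ = 17
river cycle of f (length 6): (2, 3, -1), (-1, 3, 2), (2, 1, -2), (-2, 3, 1), (1, 3, -2), (-2, 1, 2)
river cycle of g (length 6): (2, 3, -1), (-1, 3, 2), (2, 1, -2), (-2, 3, 1), (1, 3, -2), (-2, 1, 2)
cycles coincide ⇒ equivalent

yes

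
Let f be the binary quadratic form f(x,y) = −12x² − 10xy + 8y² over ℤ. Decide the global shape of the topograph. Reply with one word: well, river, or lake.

D = b²−4ac = (-10)² − 4·(-12)·8 = 484
D = 22² is a perfect square ⇒ form factors over ℤ ⇒ lakes

lake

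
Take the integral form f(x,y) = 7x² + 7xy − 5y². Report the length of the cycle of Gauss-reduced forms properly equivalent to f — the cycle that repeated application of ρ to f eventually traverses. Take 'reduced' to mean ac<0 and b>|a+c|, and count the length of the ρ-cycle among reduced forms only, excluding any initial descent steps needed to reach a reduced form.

D = 189, ⌊√D⌋ = 13
river: ρ → (-5,13,1)
river: ρ → (1,13,-5)
river: ρ → (-5,7,7)
river: ρ → (7,7,-5)
ρ-cycle length = 4 (tail of 0 descent steps not counted)

4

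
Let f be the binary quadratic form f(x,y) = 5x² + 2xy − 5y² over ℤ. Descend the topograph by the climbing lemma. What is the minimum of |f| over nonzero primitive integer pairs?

river: ρ → (-5,8,2)
river: ρ → (2,8,-5)
river: ρ → (-5,2,5)
river: ρ → (5,8,-2)
river: ρ → (-2,8,5)
river: ρ → (5,2,-5)
closes: descent 0, river 6
min |a| on river = 2

2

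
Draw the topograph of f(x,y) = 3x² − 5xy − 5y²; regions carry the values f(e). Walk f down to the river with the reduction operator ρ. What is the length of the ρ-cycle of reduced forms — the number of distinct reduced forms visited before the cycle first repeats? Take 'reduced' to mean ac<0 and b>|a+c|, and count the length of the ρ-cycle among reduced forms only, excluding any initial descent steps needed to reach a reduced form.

D = 85, ⌊√D⌋ = 9
descent: ρ → (-5,5,3)  [lands on river]
river: ρ → (3,7,-3)
river: ρ → (-3,5,5)
river: ρ → (5,5,-3)
river: ρ → (-3,7,3)
river: ρ → (3,5,-5)
ρ-cycle length = 6 (tail of 1 descent step not counted)

6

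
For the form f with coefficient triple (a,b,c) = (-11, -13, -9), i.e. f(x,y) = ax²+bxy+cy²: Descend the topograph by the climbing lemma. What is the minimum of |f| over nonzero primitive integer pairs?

translate: b→-9 (≡13 mod 22), so (11,13,9)→(11,-9,7)
flip: (11,-9,7)→(7,9,11)
translate: b→-5 (≡9 mod 14), so (7,9,11)→(7,-5,9)
reduced (well bottom): (7,-5,9) with a≤c, −a<b≤a
well minimum |f| = |-7| = 7 (negative-definite)

7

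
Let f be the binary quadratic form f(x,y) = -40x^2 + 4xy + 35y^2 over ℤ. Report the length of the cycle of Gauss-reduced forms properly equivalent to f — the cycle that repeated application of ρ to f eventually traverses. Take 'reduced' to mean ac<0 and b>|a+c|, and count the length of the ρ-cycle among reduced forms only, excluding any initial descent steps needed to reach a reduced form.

D = 5616, ⌊√D⌋ = 74
descent: ρ → (35,66,-9)  [lands on river]
river: ρ → (-9,60,56)
river: ρ → (56,52,-13)
river: ρ → (-13,52,56)
river: ρ → (56,60,-9)
river: ρ → (-9,66,35)
river: ρ → (35,74,-1)
river: ρ → (-1,74,35)
ρ-cycle length = 8 (tail of 1 descent step not counted)

8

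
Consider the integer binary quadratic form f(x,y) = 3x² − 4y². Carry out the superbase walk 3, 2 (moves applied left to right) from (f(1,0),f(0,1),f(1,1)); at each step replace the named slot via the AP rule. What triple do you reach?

start (3,-4,-1) = (f(1,0),f(0,1),f(1,1))
replace slot 3: 2·(3+(-4)) − (-1) = -1 → (3,-4,-1)
replace slot 2: 2·(3+(-1)) − (-4) = 8 → (3,8,-1)

3,8,-1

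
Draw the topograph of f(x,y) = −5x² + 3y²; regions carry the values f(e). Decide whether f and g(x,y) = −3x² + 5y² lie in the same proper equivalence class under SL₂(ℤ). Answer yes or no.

D₁ = 60, D₂ = 60
river cycle of f (length 2): (3, 6, -2), (-2, 6, 3)
river cycle of g (length 2): (-3, 6, 2), (2, 6, -3)
cycles differ ⇒ inequivalent

no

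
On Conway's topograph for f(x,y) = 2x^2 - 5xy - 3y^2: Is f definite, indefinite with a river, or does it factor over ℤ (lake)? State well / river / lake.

D = b²−4ac = (-5)² − 4·2·(-3) = 49
D = 7² is a perfect square ⇒ form factors over ℤ ⇒ lakes

lake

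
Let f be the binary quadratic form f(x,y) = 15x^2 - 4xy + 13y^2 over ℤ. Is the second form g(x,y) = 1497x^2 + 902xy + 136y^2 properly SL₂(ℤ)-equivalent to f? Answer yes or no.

D₁ = -764, D₂ = -764
f: flip: (15,-4,13)→(13,4,15)
f: reduced (well bottom): (13,4,15) with a≤c, −a<b≤a
g: flip: (1497,902,136)→(136,-902,1497)
g: translate: b→-86 (≡-902 mod 272), so (136,-902,1497)→(136,-86,15)
g: flip: (136,-86,15)→(15,86,136)
g: translate: b→-4 (≡86 mod 30), so (15,86,136)→(15,-4,13)
g: flip: (15,-4,13)→(13,4,15)
g: reduced (well bottom): (13,4,15) with a≤c, −a<b≤a
reduced forms (13, 4, 15) vs (13, 4, 15) ⇒ equivalent

yes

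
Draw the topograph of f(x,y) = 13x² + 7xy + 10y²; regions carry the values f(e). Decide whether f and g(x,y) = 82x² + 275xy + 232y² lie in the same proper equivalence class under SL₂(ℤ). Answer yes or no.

D₁ = -471, D₂ = -471
f: flip: (13,7,10)→(10,-7,13)
f: reduced (well bottom): (10,-7,13) with a≤c, −a<b≤a
g: translate: b→-53 (≡275 mod 164), so (82,275,232)→(82,-53,10)
g: flip: (82,-53,10)→(10,53,82)
g: translate: b→-7 (≡53 mod 20), so (10,53,82)→(10,-7,13)
g: reduced (well bottom): (10,-7,13) with a≤c, −a<b≤a
reduced forms (10, -7, 13) vs (10, -7, 13) ⇒ equivalent

yes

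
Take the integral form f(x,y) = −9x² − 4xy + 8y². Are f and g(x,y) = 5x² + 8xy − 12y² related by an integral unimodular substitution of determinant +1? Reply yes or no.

D₁ = 304, D₂ = 304
river cycle of f (length 12): (8, 4, -9), (-9, 14, 3), (3, 16, -4), (-4, 16, 3), (3, 14, -9), (-9, 4, 8), (8, 12, -5), (-5, 8, 12), (12, 16, -1), (-1, 16, 12), … (2 more)
river cycle of g (length 12): (-12, 16, 1), (1, 16, -12), (-12, 8, 5), (5, 12, -8), (-8, 4, 9), (9, 14, -3), (-3, 16, 4), (4, 16, -3), (-3, 14, 9), (9, 4, -8), … (2 more)
cycles differ ⇒ inequivalent

no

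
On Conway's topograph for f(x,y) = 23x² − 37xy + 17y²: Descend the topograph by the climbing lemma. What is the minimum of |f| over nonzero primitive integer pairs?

translate: b→9 (≡-37 mod 46), so (23,-37,17)→(23,9,3)
flip: (23,9,3)→(3,-9,23)
translate: b→3 (≡-9 mod 6), so (3,-9,23)→(3,3,17)
reduced (well bottom): (3,3,17) with a≤c, −a<b≤a
well minimum = a = 3

3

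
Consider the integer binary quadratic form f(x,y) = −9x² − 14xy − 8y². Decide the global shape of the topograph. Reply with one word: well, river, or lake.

D = b²−4ac = (-14)² − 4·(-9)·(-8) = -92
D < 0 ⇒ definite ⇒ every region one sign ⇒ single well

well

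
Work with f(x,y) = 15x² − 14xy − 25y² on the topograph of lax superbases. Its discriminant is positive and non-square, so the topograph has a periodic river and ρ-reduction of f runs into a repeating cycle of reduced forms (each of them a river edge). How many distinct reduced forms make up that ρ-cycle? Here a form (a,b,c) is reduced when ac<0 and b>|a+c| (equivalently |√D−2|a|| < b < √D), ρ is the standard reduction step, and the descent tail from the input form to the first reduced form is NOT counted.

D = 1696, ⌊√D⌋ = 41
descent: ρ → (-25,14,15)  [lands on river]
river: ρ → (15,16,-24)
river: ρ → (-24,32,7)
river: ρ → (7,38,-9)
river: ρ → (-9,34,15)
river: ρ → (15,26,-17)
river: ρ → (-17,8,24)
river: ρ → (24,40,-1)
river: ρ → (-1,40,24)
river: ρ → (24,8,-17)
river: ρ → (-17,26,15)
river: ρ → (15,34,-9)
river: ρ → (-9,38,7)
river: ρ → (7,32,-24)
river: ρ → (-24,16,15)
river: ρ → (15,14,-25)
river: ρ → (-25,36,4)
river: ρ → (4,36,-25)
ρ-cycle length = 18 (tail of 1 descent step not counted)

18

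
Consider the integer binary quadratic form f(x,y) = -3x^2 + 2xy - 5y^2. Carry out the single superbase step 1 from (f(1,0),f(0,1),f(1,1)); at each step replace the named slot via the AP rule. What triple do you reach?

start (-3,-5,-6) = (f(1,0),f(0,1),f(1,1))
replace slot 1: 2·((-5)+(-6)) − (-3) = -19 → (-19,-5,-6)

-19,-5,-6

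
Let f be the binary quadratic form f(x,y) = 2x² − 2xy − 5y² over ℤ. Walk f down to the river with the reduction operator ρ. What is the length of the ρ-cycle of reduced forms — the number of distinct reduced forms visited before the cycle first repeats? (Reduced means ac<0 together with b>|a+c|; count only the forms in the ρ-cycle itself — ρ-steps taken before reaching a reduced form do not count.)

D = 44, ⌊√D⌋ = 6
descent: ρ → (-5,2,2)
descent: ρ → (2,6,-1)  [lands on river]
river: ρ → (-1,6,2)
ρ-cycle length = 2 (tail of 2 descent steps not counted)

2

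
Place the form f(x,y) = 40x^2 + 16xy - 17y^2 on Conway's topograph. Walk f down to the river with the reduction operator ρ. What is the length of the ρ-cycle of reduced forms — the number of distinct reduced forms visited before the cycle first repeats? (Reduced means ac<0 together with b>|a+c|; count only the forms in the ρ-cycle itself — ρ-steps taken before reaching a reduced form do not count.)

D = 2976, ⌊√D⌋ = 54
descent: ρ → (-17,52,4)  [lands on river]
river: ρ → (4,52,-17)
river: ρ → (-17,50,7)
river: ρ → (7,48,-24)
river: ρ → (-24,48,7)
river: ρ → (7,50,-17)
ρ-cycle length = 6 (tail of 1 descent step not counted)

6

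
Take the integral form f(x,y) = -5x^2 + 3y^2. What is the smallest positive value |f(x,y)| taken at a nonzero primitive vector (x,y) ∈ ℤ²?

descent: ρ → (3,6,-2)  [lands on river]
river: ρ → (-2,6,3)
closes: descent 1, river 2
min |a| on river = 2

2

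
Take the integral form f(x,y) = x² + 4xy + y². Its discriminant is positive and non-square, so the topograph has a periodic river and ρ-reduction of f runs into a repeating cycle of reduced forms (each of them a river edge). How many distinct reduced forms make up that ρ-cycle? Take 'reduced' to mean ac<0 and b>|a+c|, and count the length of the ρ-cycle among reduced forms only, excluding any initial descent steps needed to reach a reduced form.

D = 12, ⌊√D⌋ = 3
descent: ρ → (1,2,-2)  [lands on river]
river: ρ → (-2,2,1)
ρ-cycle length = 2 (tail of 1 descent step not counted)

2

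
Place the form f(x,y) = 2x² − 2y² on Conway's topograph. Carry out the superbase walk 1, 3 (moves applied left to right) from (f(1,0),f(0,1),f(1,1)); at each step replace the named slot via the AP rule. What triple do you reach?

start (2,-2,0) = (f(1,0),f(0,1),f(1,1))
replace slot 1: 2·((-2)+0) − 2 = -6 → (-6,-2,0)
replace slot 3: 2·((-6)+(-2)) − 0 = -16 → (-6,-2,-16)

-6,-2,-16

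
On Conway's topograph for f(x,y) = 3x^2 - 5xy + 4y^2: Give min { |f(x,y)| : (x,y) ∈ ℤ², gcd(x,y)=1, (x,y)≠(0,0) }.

translate: b→1 (≡-5 mod 6), so (3,-5,4)→(3,1,2)
flip: (3,1,2)→(2,-1,3)
reduced (well bottom): (2,-1,3) with a≤c, −a<b≤a
well minimum = a = 2

2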